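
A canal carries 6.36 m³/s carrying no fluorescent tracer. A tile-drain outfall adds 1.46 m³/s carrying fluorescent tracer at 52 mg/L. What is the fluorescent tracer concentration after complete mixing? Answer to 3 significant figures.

9.71 mg/L

Conservation of mass: C = (6.360·0 + 1.460·52.00) / 7.820 = 75.92/7.820 = 9.708 mg/L.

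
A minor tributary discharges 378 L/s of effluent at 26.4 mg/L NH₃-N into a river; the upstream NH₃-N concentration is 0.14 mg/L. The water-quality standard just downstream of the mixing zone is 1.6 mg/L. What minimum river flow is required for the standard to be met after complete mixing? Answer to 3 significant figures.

Set C_mix = 1.6: (Q·0.1400 + 378.0·26.40) / (Q + 378.0) = 1.6
→ Q = 378.0·(26.40 − 1.6)/(1.6 − 0.1400) = 6421 L/s.

6420 L/s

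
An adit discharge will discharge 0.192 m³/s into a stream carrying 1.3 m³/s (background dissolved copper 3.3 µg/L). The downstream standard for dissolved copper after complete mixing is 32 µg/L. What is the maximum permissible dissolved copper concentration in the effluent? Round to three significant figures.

226 µg/L

At the limit, (Qr·Cr + Qe·Cₑ)/(Qr + Qe) = 32:
Cₑ = (1.492·32 − 1.300·3.300) / 0.1920 = 226.3 µg/L.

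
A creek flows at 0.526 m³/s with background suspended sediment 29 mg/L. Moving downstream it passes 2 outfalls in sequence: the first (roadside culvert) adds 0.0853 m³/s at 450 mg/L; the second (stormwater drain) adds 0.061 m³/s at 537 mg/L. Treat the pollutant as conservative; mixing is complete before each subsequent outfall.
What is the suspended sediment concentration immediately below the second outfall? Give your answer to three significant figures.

After outfall 1: Q = 0.5260 + 0.08530 = 0.6113 m³/s; C = (0.5260·29.00 + 0.08530·450.0)/0.6113 = 87.75 mg/L.
After outfall 2: Q = 0.6113 + 0.06100 = 0.6723 m³/s; C = (0.6113·87.75 + 0.06100·537.0)/0.6723 = 128.5 mg/L.

129 mg/L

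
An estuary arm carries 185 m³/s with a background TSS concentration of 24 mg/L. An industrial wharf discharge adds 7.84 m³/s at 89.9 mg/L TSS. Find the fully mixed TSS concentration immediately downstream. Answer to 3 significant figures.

Flow-weighted average: C = (185.0·24.00 + 7.840·89.90) / 192.8 = 5145/192.8 = 26.68 mg/L.

26.7 mg/L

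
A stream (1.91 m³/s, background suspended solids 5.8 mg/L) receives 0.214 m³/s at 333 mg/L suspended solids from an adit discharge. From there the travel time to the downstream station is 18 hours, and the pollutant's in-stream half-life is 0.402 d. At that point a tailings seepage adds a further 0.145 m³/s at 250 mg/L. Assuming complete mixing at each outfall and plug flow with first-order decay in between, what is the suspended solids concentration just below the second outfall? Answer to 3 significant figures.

25.9 mg/L

Mass balance: C = (1.910·5.800 + 0.2140·333.0) / 2.124 = 82.34/2.124 = 38.77 mg/L; combined flow 2.124 m³/s.
Half-life 0.402 d → k = ln 2 / 0.402 = 1.724 d⁻¹.
Applying C = C₀e^(−kt): 38.77 × 0.2744 = 10.64 mg/L.
At the second outfall, C = (2.124·10.64 + 0.1450·250.0) / (2.124 + 0.1450) = 25.93 mg/L.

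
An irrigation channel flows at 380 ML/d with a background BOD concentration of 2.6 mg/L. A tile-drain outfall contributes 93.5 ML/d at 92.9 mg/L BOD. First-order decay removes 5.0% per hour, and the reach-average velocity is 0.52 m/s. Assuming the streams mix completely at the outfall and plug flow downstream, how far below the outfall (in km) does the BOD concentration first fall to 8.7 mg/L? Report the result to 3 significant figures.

After mixing, C = (380.0·2.600 + 93.50·92.90) / 473.5 = 9674/473.5 = 20.43 mg/L.
5.0%/h lost → k = −ln(1 − 0.05) = 0.05129 h⁻¹.
Set 20.43·exp(−k·t) = 8.7 → t = ln(20.43/8.7)/k = 59920 s = 16.64 h.
Distance = v·t = 0.52·59920 = 31160 m = 31.16 km.

31.2 km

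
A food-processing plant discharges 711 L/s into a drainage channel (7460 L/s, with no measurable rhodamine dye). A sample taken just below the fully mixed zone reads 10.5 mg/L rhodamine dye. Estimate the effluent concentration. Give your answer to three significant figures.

Mass balance: 7460·0 + 711.0·Cₑ = 8171·10.50
→ Cₑ = (8171·10.50 − 7460·0) / 711.0 = 120.7 mg/L.

121 mg/L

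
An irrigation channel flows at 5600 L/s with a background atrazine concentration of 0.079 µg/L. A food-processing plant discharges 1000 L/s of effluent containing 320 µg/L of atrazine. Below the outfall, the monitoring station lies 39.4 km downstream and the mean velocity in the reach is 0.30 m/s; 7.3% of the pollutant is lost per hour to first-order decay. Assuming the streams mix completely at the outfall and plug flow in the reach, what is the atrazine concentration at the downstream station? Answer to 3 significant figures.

3.06 µg/L

Flow-weighted average: C = (5600·0.07900 + 1000·320.0) / 6600 = 320400/6600 = 48.55 µg/L.
Travel time t = 39.4·1000 / 0.30 = 131300 s = 36.48 h.
7.3%/h lost → k = −ln(1 − 0.073) = 0.07580 h⁻¹.
Applying C = C₀e^(−kt): 48.55 × 0.06295 = 3.057 µg/L.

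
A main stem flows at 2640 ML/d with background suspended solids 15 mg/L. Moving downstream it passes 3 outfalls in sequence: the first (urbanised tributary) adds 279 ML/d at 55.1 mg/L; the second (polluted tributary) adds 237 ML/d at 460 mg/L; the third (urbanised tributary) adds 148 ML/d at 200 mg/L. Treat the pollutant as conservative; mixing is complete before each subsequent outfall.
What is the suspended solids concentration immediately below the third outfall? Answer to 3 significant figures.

Below outfall 1: Q → 2919 ML/d, C = (2640·15.00 + 279.0·55.10)/2919 = 18.83 mg/L.
Below outfall 2: Q → 3156 ML/d, C = (2919·18.83 + 237.0·460.0)/3156 = 51.96 mg/L.
Below outfall 3: Q → 3304 ML/d, C = (3156·51.96 + 148.0·200.0)/3304 = 58.59 mg/L.

58.6 mg/L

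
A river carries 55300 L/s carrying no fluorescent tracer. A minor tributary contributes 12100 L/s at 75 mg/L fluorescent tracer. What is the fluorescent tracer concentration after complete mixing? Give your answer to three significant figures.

Flow-weighted average: C = (55300·0 + 12100·75.00) / 67400 = 907500/67400 = 13.46 mg/L.

13.5 mg/L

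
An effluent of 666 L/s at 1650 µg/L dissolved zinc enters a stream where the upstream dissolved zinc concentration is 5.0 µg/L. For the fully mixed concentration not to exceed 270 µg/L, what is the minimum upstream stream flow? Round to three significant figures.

Set C_mix = 270: (Q·5.000 + 666.0·1650) / (Q + 666.0) = 270
→ Q = 666.0·(1650 − 270)/(270 − 5.000) = 3468 L/s.

3470 L/s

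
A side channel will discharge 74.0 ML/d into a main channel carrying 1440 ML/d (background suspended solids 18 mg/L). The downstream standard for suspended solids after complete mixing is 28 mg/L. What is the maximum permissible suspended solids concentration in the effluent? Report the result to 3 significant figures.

At the limit, (Qr·Cr + Qe·Cₑ)/(Qr + Qe) = 28:
Cₑ = (1514·28 − 1440·18.00) / 74.00 = 222.6 mg/L.

223 mg/L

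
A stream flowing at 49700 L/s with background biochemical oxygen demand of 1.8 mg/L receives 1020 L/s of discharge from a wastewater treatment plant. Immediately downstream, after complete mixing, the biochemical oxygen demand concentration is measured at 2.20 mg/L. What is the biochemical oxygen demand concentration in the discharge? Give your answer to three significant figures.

Mass balance: 49700·1.800 + 1020·Cₑ = 50720·2.200
→ Cₑ = (50720·2.200 − 49700·1.800) / 1020 = 21.69 mg/L.

21.7 mg/L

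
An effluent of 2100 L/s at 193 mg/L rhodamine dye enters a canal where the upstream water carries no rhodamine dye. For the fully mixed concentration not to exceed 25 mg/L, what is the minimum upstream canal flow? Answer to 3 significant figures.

14100 L/s

Set C_mix = 25: (Q·0 + 2100·193.0) / (Q + 2100) = 25
→ Q = 2100·(193.0 − 25)/(25 − 0) = 14110 L/s.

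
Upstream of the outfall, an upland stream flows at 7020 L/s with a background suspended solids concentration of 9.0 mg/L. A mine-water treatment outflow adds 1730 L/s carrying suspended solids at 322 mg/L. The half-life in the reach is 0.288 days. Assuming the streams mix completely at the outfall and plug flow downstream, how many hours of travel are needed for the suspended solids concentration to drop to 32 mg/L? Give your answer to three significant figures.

After mixing, C = (7020·9.000 + 1730·322.0) / 8750 = 620200/8750 = 70.88 mg/L.
Half-life 0.288 d → k = ln 2 / 0.288 = 2.407 d⁻¹.
70.88·exp(−k·t) = 32 → t = ln(70.88/32)/k = 28550 s = 7.931 h.

7.93 h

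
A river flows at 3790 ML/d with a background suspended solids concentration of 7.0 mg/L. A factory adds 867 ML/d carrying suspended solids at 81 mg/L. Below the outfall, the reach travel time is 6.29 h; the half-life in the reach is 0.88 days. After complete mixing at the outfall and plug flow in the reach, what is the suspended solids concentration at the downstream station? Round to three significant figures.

Mixed concentration C = ΣQC/ΣQ = (3790·7.000 + 867.0·81.00) / 4657 = 96760/4657 = 20.78 mg/L.
Half-life 0.88 d → k = ln 2 / 0.88 = 0.7877 d⁻¹.
Decay over the reach: 20.78·exp(−kt) = 20.78·0.8135 = 16.90 mg/L.

16.9 mg/L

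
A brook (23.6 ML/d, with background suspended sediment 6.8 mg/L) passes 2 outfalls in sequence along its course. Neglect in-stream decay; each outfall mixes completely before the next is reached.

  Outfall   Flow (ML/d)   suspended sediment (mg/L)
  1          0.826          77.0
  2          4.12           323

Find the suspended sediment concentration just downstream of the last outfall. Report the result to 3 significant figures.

Below outfall 1: Q → 24.43 ML/d, C = (23.60·6.800 + 0.8260·77.00)/24.43 = 9.174 mg/L.
Below outfall 2: Q → 28.55 ML/d, C = (24.43·9.174 + 4.120·323.0)/28.55 = 54.47 mg/L.

54.5 mg/L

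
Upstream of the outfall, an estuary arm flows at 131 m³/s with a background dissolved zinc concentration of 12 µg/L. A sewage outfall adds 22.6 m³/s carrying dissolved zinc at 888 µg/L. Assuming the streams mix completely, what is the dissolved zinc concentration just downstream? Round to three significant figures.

141 µg/L

Mixed concentration C = ΣQC/ΣQ = (131.0·12.00 + 22.60·888.0) / 153.6 = 21640/153.6 = 140.9 µg/L.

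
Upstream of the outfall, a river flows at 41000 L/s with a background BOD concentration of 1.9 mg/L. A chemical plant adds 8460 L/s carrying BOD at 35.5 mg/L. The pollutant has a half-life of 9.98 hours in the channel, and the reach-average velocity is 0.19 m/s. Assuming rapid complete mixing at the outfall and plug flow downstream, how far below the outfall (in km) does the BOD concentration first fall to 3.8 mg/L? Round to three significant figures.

Flow-weighted average: C = (41000·1.900 + 8460·35.50) / 49460 = 378200/49460 = 7.647 mg/L.
Half-life 9.98 h → k = ln 2 / 9.98 = 0.06945 h⁻¹ = 1.667 d⁻¹.
Set 7.647·exp(−k·t) = 3.8 → t = ln(7.647/3.8)/k = 36250 s = 10.07 h.
Distance = v·t = 0.19·36250 = 6887 m = 6.887 km.

6.89 km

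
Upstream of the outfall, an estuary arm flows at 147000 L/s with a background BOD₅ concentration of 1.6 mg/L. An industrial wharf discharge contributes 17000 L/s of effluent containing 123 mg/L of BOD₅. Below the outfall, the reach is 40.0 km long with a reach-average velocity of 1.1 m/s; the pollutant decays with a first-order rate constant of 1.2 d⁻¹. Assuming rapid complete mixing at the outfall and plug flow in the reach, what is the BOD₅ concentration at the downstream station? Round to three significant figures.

8.56 mg/L

Mixed concentration C = ΣQC/ΣQ = (147000·1.600 + 17000·123.0) / 164000 = 2326000/164000 = 14.18 mg/L.
Travel time t = 40.0·1000 / 1.1 = 36360 s = 10.10 h.
Decay over the reach: 14.18·exp(−kt) = 14.18·0.6035 = 8.560 mg/L.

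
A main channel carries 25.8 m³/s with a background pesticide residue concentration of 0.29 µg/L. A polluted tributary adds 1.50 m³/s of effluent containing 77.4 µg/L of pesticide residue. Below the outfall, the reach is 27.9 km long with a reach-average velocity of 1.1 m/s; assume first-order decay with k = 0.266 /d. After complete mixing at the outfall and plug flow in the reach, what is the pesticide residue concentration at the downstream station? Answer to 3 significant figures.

Conservation of mass: C = (25.80·0.2900 + 1.500·77.40) / 27.30 = 123.6/27.30 = 4.527 µg/L.
Travel time t = 27.9·1000 / 1.1 = 25360 s = 7.045 h.
Decay over the reach: 4.527·exp(−kt) = 4.527·0.9249 = 4.187 µg/L.

4.19 µg/L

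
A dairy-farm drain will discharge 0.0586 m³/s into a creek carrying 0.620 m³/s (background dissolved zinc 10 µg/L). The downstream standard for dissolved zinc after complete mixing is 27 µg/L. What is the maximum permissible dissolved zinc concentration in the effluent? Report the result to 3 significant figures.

At the limit, (Qr·Cr + Qe·Cₑ)/(Qr + Qe) = 27:
Cₑ = (0.6786·27 − 0.6200·10.00) / 0.05860 = 206.9 µg/L.

207 µg/L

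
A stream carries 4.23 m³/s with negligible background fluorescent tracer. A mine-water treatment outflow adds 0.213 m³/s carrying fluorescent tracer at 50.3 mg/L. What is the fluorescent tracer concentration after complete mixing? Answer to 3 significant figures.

2.41 mg/L

Flow-weighted average: C = (4.230·0 + 0.2130·50.30) / 4.443 = 10.71/4.443 = 2.411 mg/L.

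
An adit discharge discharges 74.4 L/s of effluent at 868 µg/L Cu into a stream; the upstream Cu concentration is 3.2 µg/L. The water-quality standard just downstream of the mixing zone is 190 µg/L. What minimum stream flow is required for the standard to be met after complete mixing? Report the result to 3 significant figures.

Set C_mix = 190: (Q·3.200 + 74.40·868.0) / (Q + 74.40) = 190
→ Q = 74.40·(868.0 − 190)/(190 − 3.200) = 270.0 L/s.

270 L/s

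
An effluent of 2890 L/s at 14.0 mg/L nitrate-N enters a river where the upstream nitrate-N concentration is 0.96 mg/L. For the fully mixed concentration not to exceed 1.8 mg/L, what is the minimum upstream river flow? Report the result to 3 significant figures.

42000 L/s

Set C_mix = 1.8: (Q·0.9600 + 2890·14.00) / (Q + 2890) = 1.8
→ Q = 2890·(14.00 − 1.8)/(1.8 − 0.9600) = 41970 L/s.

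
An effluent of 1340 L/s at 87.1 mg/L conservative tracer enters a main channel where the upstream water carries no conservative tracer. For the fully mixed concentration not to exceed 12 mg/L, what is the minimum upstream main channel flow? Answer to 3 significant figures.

Set C_mix = 12: (Q·0 + 1340·87.10) / (Q + 1340) = 12
→ Q = 1340·(87.10 − 12)/(12 − 0) = 8386 L/s.

8390 L/s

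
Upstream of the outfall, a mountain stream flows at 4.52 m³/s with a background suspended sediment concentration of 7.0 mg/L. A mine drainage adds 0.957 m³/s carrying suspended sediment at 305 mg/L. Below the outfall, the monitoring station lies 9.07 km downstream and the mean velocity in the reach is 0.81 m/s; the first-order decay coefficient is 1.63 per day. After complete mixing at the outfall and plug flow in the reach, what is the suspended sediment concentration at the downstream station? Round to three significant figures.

Flow-weighted average: C = (4.520·7.000 + 0.9570·305.0) / 5.477 = 323.5/5.477 = 59.07 mg/L.
Travel time t = 9.07·1000 / 0.81 = 11200 s = 3.110 h.
After decay, C = 59.07 × e^(−kt) = 59.07 × 0.8096 = 47.82 mg/L.

47.8 mg/L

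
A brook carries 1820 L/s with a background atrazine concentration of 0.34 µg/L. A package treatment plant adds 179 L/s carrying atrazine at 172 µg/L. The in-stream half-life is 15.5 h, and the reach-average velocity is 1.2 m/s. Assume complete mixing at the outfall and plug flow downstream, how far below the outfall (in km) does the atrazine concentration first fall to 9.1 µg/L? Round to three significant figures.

52.8 km

Mixed concentration C = ΣQC/ΣQ = (1820·0.3400 + 179.0·172.0) / 1999 = 31410/1999 = 15.71 µg/L.
Half-life 15.5 h → k = ln 2 / 15.5 = 0.04472 h⁻¹ = 1.073 d⁻¹.
Set 15.71·exp(−k·t) = 9.1 → t = ln(15.71/9.1)/k = 43960 s = 12.21 h.
Distance = v·t = 1.2·43960 = 52760 m = 52.76 km.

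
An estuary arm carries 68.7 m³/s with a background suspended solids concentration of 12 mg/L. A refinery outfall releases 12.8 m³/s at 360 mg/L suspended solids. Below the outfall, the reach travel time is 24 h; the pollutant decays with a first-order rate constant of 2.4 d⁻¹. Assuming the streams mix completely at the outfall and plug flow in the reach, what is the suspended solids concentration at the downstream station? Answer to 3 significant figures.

Flow-weighted average: C = (68.70·12.00 + 12.80·360.0) / 81.50 = 5432/81.50 = 66.66 mg/L.
First-order decay: C = 66.66·exp(−k·t) = 66.66·0.09072 = 6.047 mg/L.

6.05 mg/L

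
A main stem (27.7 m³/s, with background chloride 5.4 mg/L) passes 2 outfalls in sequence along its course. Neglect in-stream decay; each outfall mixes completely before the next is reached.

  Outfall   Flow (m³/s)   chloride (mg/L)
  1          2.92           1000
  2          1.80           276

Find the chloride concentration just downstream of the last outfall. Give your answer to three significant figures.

110 mg/L

Below outfall 1: Q → 30.62 m³/s, C = (27.70·5.400 + 2.920·1000)/30.62 = 100.2 mg/L.
Below outfall 2: Q → 32.42 m³/s, C = (30.62·100.2 + 1.800·276.0)/32.42 = 110.0 mg/L.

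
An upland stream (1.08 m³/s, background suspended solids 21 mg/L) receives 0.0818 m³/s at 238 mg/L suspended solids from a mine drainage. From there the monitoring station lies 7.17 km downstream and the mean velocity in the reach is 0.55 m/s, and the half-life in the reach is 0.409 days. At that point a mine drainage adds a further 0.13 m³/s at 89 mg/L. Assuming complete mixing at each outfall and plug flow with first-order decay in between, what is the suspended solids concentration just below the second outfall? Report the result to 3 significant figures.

34.2 mg/L

After mixing, C = (1.080·21.00 + 0.08180·238.0) / 1.162 = 42.15/1.162 = 36.28 mg/L; combined flow 1.162 m³/s.
Travel time t = 7.17·1000 / 0.55 = 13040 s = 3.621 h.
Half-life 0.409 d → k = ln 2 / 0.409 = 1.695 d⁻¹.
Decay over the reach: 36.28·exp(−kt) = 36.28·0.7744 = 28.09 mg/L.
Second outfall: C = (1.162·28.09 + 0.1300·89.00)/1.292 = 34.22 mg/L.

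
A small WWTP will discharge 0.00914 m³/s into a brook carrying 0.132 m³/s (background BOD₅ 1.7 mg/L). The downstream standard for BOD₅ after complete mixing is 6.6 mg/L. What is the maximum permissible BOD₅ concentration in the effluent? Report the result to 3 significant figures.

At the limit, (Qr·Cr + Qe·Cₑ)/(Qr + Qe) = 6.6:
Cₑ = (0.1411·6.6 − 0.1320·1.700) / 0.009140 = 77.37 mg/L.

77.4 mg/L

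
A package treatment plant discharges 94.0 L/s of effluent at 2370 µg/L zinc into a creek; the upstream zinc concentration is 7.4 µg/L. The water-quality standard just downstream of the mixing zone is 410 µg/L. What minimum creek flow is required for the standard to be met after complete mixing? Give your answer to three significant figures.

Set C_mix = 410: (Q·7.400 + 94.00·2370) / (Q + 94.00) = 410
→ Q = 94.00·(2370 − 410)/(410 − 7.400) = 457.6 L/s.

458 L/s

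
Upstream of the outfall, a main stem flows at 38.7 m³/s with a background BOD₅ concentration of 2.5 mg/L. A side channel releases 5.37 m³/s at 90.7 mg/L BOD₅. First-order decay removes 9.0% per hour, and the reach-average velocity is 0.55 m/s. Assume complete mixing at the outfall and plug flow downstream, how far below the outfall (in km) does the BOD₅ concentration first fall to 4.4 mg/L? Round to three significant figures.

Mixed concentration C = ΣQC/ΣQ = (38.70·2.500 + 5.370·90.70) / 44.07 = 583.8/44.07 = 13.25 mg/L.
9.0%/h lost → k = −ln(1 − 0.09) = 0.09431 h⁻¹.
Set 13.25·exp(−k·t) = 4.4 → t = ln(13.25/4.4)/k = 42070 s = 11.69 h.
Distance = v·t = 0.55·42070 = 23140 m = 23.14 km.

23.1 km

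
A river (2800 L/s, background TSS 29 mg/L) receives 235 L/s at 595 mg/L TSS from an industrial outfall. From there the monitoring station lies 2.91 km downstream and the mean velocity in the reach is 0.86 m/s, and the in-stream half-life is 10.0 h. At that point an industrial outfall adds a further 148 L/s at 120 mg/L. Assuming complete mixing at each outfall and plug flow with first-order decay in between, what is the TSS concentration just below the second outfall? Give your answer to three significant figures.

70.6 mg/L

Conservation of mass: C = (2800·29.00 + 235.0·595.0) / 3035 = 221000/3035 = 72.83 mg/L; combined flow 3035 L/s.
Travel time t = 2.91·1000 / 0.86 = 3384 s = 0.9399 h.
Half-life 10.0 h → k = ln 2 / 10.0 = 0.06931 h⁻¹ = 1.664 d⁻¹.
Decay over the reach: 72.83·exp(−kt) = 72.83·0.9369 = 68.23 mg/L.
Second outfall: C = (3035·68.23 + 148.0·120.0)/3183 = 70.64 mg/L.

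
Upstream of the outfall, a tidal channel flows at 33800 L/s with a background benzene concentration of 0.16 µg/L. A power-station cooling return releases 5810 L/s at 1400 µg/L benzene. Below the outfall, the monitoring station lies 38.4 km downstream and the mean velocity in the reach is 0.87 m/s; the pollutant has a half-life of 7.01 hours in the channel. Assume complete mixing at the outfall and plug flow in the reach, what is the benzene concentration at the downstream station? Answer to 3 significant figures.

Conservation of mass: C = (33800·0.1600 + 5810·1400) / 39610 = 8139000/39610 = 205.5 µg/L.
Travel time t = 38.4·1000 / 0.87 = 44140 s = 12.26 h.
Half-life 7.01 h → k = ln 2 / 7.01 = 0.09888 h⁻¹ = 2.373 d⁻¹.
First-order decay: C = 205.5·exp(−k·t) = 205.5·0.2975 = 61.13 µg/L.

61.1 µg/L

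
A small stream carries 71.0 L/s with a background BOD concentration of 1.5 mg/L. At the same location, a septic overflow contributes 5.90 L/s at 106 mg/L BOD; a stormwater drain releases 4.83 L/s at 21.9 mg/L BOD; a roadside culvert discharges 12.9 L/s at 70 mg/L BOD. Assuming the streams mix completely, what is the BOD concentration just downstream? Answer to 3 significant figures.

18.4 mg/L

Flow-weighted average: C = (71.00·1.500 + 5.900·106.0 + 4.830·21.90 + 12.90·70.00) / 94.63 = 1741/94.63 = 18.39 mg/L.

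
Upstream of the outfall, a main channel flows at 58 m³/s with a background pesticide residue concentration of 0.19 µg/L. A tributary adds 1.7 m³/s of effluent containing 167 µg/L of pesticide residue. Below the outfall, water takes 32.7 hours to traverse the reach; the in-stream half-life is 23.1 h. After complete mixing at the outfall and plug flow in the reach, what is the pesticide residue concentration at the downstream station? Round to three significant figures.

Flow-weighted average: C = (58.00·0.1900 + 1.700·167.0) / 59.70 = 294.9/59.70 = 4.940 µg/L.
Half-life 23.1 h → k = ln 2 / 23.1 = 0.03001 h⁻¹ = 0.7202 d⁻¹.
First-order decay: C = 4.940·exp(−k·t) = 4.940·0.3749 = 1.852 µg/L.

1.85 µg/L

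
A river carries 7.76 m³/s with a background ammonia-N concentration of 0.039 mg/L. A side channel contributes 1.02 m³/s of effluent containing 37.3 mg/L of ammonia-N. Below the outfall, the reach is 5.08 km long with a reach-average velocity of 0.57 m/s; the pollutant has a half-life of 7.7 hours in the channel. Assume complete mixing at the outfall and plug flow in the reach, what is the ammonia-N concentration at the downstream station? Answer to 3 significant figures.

Conservation of mass: C = (7.760·0.03900 + 1.020·37.30) / 8.780 = 38.35/8.780 = 4.368 mg/L.
Travel time t = 5.08·1000 / 0.57 = 8912 s = 2.476 h.
Half-life 7.7 h → k = ln 2 / 7.7 = 0.09002 h⁻¹ = 2.160 d⁻¹.
Decay over the reach: 4.368·exp(−kt) = 4.368·0.8002 = 3.495 mg/L.

3.50 mg/L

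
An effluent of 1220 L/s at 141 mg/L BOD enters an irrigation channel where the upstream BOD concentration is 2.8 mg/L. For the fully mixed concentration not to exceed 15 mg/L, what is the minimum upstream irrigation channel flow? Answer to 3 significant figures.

12600 L/s

Set C_mix = 15: (Q·2.800 + 1220·141.0) / (Q + 1220) = 15
→ Q = 1220·(141.0 − 15)/(15 − 2.800) = 12600 L/s.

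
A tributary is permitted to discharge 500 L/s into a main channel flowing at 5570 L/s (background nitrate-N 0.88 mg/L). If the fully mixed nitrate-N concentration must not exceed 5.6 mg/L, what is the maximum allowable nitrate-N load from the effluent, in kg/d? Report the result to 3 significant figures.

2510 kg/d

Mass balance at the limit: 5570·0.8800 + 500.0·Cₑ = 6070·5.6 → Cₑ = 58.18 mg/L.
500.0 L/s = 0.5000 m³/s. Load = 0.5000 m³/s × 58.18 g/m³ × 86 400 s/d = 2513 kg/d.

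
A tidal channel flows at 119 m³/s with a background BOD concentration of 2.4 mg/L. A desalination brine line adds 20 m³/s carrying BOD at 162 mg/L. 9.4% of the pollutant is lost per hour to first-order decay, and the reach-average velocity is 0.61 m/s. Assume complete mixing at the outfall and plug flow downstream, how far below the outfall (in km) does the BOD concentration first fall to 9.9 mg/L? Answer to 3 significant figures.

After mixing, C = (119.0·2.400 + 20.00·162.0) / 139.0 = 3526/139.0 = 25.36 mg/L.
9.4%/h lost → k = −ln(1 − 0.094) = 0.09872 h⁻¹.
Set 25.36·exp(−k·t) = 9.9 → t = ln(25.36/9.9)/k = 34310 s = 9.530 h.
Distance = v·t = 0.61·34310 = 20930 m = 20.93 km.

20.9 km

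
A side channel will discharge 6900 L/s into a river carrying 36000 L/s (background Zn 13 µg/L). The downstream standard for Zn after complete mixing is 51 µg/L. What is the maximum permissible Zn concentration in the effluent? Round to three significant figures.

At the limit, (Qr·Cr + Qe·Cₑ)/(Qr + Qe) = 51:
Cₑ = (42900·51 − 36000·13.00) / 6900 = 249.3 µg/L.

249 µg/L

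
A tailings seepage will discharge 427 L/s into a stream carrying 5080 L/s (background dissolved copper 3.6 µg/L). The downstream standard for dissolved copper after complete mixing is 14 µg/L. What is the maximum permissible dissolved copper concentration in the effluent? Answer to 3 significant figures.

At the limit, (Qr·Cr + Qe·Cₑ)/(Qr + Qe) = 14:
Cₑ = (5507·14 − 5080·3.600) / 427.0 = 137.7 µg/L.

138 µg/L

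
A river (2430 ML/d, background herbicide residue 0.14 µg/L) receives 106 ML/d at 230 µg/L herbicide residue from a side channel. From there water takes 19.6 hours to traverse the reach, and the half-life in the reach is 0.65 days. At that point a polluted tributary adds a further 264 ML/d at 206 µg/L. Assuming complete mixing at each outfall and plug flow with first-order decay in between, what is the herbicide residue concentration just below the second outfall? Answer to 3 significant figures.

23.1 µg/L

After mixing, C = (2430·0.1400 + 106.0·230.0) / 2536 = 24720/2536 = 9.748 µg/L; combined flow 2536 ML/d.
Half-life 0.65 d → k = ln 2 / 0.65 = 1.066 d⁻¹.
First-order decay: C = 9.748·exp(−k·t) = 9.748·0.4186 = 4.080 µg/L.
Second outfall: C = (2536·4.080 + 264.0·206.0)/2800 = 23.12 µg/L.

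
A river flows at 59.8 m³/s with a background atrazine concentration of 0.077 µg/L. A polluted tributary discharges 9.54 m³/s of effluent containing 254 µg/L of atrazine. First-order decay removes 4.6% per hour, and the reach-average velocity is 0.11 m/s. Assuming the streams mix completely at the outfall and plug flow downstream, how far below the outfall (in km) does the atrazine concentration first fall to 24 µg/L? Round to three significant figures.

Conservation of mass: C = (59.80·0.07700 + 9.540·254.0) / 69.34 = 2428/69.34 = 35.01 µg/L.
4.6%/h lost → k = −ln(1 − 0.046) = 0.04709 h⁻¹.
Set 35.01·exp(−k·t) = 24 → t = ln(35.01/24)/k = 28870 s = 8.019 h.
Distance = v·t = 0.11·28870 = 3176 m = 3.176 km.

3.18 km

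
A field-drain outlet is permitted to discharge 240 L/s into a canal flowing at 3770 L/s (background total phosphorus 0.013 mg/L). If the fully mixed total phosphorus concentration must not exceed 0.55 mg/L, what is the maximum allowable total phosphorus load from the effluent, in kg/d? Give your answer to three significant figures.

186 kg/d

Mass balance at the limit: 3770·0.01300 + 240.0·Cₑ = 4010·0.55 → Cₑ = 8.985 mg/L.
240.0 L/s = 0.2400 m³/s. Load = 0.2400 m³/s × 8.985 g/m³ × 86 400 s/d = 186.3 kg/d.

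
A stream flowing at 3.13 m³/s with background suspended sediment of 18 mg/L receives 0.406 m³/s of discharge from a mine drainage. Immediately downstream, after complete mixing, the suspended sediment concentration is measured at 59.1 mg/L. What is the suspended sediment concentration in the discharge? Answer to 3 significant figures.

376 mg/L

Mass balance: 3.130·18.00 + 0.4060·Cₑ = 3.536·59.10
→ Cₑ = (3.536·59.10 − 3.130·18.00) / 0.4060 = 376.0 mg/L.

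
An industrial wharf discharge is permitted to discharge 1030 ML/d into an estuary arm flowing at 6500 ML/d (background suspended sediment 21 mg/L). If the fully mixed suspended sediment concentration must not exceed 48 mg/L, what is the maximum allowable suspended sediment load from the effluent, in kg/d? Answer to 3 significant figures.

225000 kg/d

Mass balance at the limit: 6500·21.00 + 1030·Cₑ = 7530·48 → Cₑ = 218.4 mg/L.
1030 ML/d = 11.92 m³/s. Load = 11.92 m³/s × 218.4 g/m³ × 86 400 s/d = 224900 kg/d.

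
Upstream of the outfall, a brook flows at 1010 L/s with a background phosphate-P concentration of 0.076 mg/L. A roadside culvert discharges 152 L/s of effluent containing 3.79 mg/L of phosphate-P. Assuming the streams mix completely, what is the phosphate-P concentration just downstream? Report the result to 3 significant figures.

0.562 mg/L

Mass balance: C = (1010·0.07600 + 152.0·3.790) / 1162 = 652.8/1162 = 0.5618 mg/L.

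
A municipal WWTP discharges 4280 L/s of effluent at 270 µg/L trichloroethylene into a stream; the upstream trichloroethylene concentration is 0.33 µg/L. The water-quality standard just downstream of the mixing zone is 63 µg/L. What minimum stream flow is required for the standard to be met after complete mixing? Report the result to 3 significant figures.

Set C_mix = 63: (Q·0.3300 + 4280·270.0) / (Q + 4280) = 63
→ Q = 4280·(270.0 − 63)/(63 − 0.3300) = 14140 L/s.

14100 L/s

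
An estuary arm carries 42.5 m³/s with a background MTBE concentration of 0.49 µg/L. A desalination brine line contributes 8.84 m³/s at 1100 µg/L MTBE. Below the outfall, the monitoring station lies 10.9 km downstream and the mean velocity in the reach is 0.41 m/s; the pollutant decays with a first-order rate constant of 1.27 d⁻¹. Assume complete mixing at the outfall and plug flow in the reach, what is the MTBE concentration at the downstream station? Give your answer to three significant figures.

Conservation of mass: C = (42.50·0.4900 + 8.840·1100) / 51.34 = 9745/51.34 = 189.8 µg/L.
Travel time t = 10.9·1000 / 0.41 = 26590 s = 7.385 h.
Applying C = C₀e^(−kt): 189.8 × 0.6765 = 128.4 µg/L.

128 µg/L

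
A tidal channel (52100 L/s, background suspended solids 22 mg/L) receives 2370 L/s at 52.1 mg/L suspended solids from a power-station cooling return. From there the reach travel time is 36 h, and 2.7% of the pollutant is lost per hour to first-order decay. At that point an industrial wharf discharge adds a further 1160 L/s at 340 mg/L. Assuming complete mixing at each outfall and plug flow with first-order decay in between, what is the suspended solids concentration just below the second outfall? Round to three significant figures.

Mass balance: C = (52100·22.00 + 2370·52.10) / 54470 = 1270000/54470 = 23.31 mg/L; combined flow 54470 L/s.
2.7%/h lost → k = −ln(1 − 0.027) = 0.02737 h⁻¹.
First-order decay: C = 23.31·exp(−k·t) = 23.31·0.3733 = 8.702 mg/L.
Second outfall: C = (54470·8.702 + 1160·340.0)/55630 = 15.61 mg/L.

15.6 mg/L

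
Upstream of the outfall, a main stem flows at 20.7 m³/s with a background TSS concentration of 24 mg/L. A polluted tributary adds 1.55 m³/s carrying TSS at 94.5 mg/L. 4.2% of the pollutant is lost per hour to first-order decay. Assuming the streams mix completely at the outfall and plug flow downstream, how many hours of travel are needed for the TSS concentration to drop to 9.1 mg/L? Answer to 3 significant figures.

26.9 h

Conservation of mass: C = (20.70·24.00 + 1.550·94.50) / 22.25 = 643.3/22.25 = 28.91 mg/L.
4.2%/h lost → k = −ln(1 − 0.042) = 0.04291 h⁻¹.
28.91·exp(−k·t) = 9.1 → t = ln(28.91/9.1)/k = 96990 s = 26.94 h.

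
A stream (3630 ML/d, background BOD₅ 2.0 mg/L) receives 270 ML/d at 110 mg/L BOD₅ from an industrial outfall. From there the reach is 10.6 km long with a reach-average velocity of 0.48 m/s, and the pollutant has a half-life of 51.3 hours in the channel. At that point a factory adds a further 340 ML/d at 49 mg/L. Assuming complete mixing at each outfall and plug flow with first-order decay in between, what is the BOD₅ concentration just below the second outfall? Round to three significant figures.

After mixing, C = (3630·2.000 + 270.0·110.0) / 3900 = 36960/3900 = 9.477 mg/L; combined flow 3900 ML/d.
Travel time t = 10.6·1000 / 0.48 = 22080 s = 6.134 h.
Half-life 51.3 h → k = ln 2 / 51.3 = 0.01351 h⁻¹ = 0.3243 d⁻¹.
Applying C = C₀e^(−kt): 9.477 × 0.9205 = 8.723 mg/L.
Second outfall: C = (3900·8.723 + 340.0·49.00)/4240 = 11.95 mg/L.

12.0 mg/L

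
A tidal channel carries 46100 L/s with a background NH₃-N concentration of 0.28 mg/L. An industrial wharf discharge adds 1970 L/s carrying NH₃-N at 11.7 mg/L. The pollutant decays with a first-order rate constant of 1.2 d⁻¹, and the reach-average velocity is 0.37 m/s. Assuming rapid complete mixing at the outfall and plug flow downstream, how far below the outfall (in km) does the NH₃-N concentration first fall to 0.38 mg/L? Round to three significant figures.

18.0 km

Mass balance: C = (46100·0.2800 + 1970·11.70) / 48070 = 35960/48070 = 0.7480 mg/L.
Set 0.7480·exp(−k·t) = 0.38 → t = ln(0.7480/0.38)/k = 48760 s = 13.54 h.
Distance = v·t = 0.37·48760 = 18040 m = 18.04 km.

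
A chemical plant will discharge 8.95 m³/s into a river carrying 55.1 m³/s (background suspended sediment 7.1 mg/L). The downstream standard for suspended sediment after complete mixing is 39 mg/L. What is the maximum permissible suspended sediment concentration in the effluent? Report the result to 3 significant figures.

235 mg/L

At the limit, (Qr·Cr + Qe·Cₑ)/(Qr + Qe) = 39:
Cₑ = (64.05·39 − 55.10·7.100) / 8.950 = 235.4 mg/L.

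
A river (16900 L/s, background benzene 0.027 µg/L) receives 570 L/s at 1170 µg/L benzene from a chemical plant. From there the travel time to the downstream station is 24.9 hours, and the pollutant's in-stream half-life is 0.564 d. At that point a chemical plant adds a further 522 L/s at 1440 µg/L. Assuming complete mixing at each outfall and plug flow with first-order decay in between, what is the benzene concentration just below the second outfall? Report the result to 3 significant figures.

52.1 µg/L

Mixed concentration C = ΣQC/ΣQ = (16900·0.02700 + 570.0·1170) / 17470 = 667400/17470 = 38.20 µg/L; combined flow 17470 L/s.
Half-life 0.564 d → k = ln 2 / 0.564 = 1.229 d⁻¹.
First-order decay: C = 38.20·exp(−k·t) = 38.20·0.2794 = 10.67 µg/L.
Second outfall: C = (17470·10.67 + 522.0·1440)/17990 = 52.14 µg/L.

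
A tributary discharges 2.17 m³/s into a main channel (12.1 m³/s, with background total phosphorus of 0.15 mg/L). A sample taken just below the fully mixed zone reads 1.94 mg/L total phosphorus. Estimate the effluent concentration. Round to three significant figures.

11.9 mg/L

Mass balance: 12.10·0.1500 + 2.170·Cₑ = 14.27·1.940
→ Cₑ = (14.27·1.940 − 12.10·0.1500) / 2.170 = 11.92 mg/L.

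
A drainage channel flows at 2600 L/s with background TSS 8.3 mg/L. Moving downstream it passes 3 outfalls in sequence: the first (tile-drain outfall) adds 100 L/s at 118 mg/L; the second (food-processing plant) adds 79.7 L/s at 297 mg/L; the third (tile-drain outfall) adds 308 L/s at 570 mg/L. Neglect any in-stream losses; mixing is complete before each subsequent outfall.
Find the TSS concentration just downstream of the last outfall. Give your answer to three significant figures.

75.3 mg/L

Below outfall 1: Q → 2700 L/s, C = (2600·8.300 + 100.0·118.0)/2700 = 12.36 mg/L.
Below outfall 2: Q → 2780 L/s, C = (2700·12.36 + 79.70·297.0)/2780 = 20.52 mg/L.
Below outfall 3: Q → 3088 L/s, C = (2780·20.52 + 308.0·570.0)/3088 = 75.33 mg/L.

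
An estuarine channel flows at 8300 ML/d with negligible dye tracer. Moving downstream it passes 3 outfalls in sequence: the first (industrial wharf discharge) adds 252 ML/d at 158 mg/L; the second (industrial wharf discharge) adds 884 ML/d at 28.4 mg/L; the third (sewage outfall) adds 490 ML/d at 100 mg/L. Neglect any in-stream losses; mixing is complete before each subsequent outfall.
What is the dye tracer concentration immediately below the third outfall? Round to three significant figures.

11.5 mg/L

After outfall 1: Q = 8300 + 252.0 = 8552 ML/d; C = (8300·0 + 252.0·158.0)/8552 = 4.656 mg/L.
After outfall 2: Q = 8552 + 884.0 = 9436 ML/d; C = (8552·4.656 + 884.0·28.40)/9436 = 6.880 mg/L.
After outfall 3: Q = 9436 + 490.0 = 9926 ML/d; C = (9436·6.880 + 490.0·100.0)/9926 = 11.48 mg/L.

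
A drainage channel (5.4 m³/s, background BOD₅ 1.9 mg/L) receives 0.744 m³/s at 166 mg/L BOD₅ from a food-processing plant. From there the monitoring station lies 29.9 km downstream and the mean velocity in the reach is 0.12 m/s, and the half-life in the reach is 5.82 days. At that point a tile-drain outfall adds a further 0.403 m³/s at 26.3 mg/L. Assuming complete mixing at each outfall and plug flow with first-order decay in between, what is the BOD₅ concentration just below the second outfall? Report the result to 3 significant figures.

Mass balance: C = (5.400·1.900 + 0.7440·166.0) / 6.144 = 133.8/6.144 = 21.77 mg/L; combined flow 6.144 m³/s.
Travel time t = 29.9·1000 / 0.12 = 249200 s = 69.21 h.
Half-life 5.82 d → k = ln 2 / 5.82 = 0.1191 d⁻¹.
After decay, C = 21.77 × e^(−kt) = 21.77 × 0.7093 = 15.44 mg/L.
At the second outfall, C = (6.144·15.44 + 0.4030·26.30) / (6.144 + 0.4030) = 16.11 mg/L.

16.1 mg/L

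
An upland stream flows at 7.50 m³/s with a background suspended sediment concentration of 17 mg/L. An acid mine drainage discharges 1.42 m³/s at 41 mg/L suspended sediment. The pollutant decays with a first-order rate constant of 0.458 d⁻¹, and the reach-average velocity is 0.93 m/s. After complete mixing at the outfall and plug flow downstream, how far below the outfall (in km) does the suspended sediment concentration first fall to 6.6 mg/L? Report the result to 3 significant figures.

202 km

Conservation of mass: C = (7.500·17.00 + 1.420·41.00) / 8.920 = 185.7/8.920 = 20.82 mg/L.
Set 20.82·exp(−k·t) = 6.6 → t = ln(20.82/6.6)/k = 216700 s = 60.20 h.
Distance = v·t = 0.93·216700 = 201600 m = 201.6 km.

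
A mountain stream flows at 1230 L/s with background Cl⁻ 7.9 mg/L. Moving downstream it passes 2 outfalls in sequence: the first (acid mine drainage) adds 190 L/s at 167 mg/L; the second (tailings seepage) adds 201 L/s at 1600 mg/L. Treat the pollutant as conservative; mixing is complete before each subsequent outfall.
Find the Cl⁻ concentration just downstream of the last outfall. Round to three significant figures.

224 mg/L

After outfall 1: Q = 1230 + 190.0 = 1420 L/s; C = (1230·7.900 + 190.0·167.0)/1420 = 29.19 mg/L.
After outfall 2: Q = 1420 + 201.0 = 1621 L/s; C = (1420·29.19 + 201.0·1600)/1621 = 224.0 mg/L.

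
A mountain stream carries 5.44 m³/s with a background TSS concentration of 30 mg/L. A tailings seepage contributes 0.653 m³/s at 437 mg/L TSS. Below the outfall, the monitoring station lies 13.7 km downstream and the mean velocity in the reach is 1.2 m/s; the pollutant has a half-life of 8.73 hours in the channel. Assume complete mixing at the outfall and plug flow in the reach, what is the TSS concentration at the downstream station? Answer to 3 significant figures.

Flow-weighted average: C = (5.440·30.00 + 0.6530·437.0) / 6.093 = 448.6/6.093 = 73.62 mg/L.
Travel time t = 13.7·1000 / 1.2 = 11420 s = 3.171 h.
Half-life 8.73 h → k = ln 2 / 8.73 = 0.07940 h⁻¹ = 1.906 d⁻¹.
After decay, C = 73.62 × e^(−kt) = 73.62 × 0.7774 = 57.23 mg/L.

57.2 mg/L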